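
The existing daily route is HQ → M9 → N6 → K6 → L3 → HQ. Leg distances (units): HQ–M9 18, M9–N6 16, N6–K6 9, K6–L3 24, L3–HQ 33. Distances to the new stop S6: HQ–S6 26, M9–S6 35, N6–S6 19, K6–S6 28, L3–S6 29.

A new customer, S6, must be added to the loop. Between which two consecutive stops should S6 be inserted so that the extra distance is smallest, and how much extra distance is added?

Adding 22 by placing S6 on the L3–HQ leg.

Insertion cost between consecutive stops i–j is d(i,S6) + d(S6,j) − d(i,j):
  between HQ and M9: 26 + 35 − 18 = 43
  between M9 and N6: 35 + 19 − 16 = 38
  between N6 and K6: 19 + 28 − 9 = 38
  between K6 and L3: 28 + 29 − 24 = 33
  between L3 and HQ: 29 + 26 − 33 = 22
Cheapest insertion is between L3 and HQ, adding 22.
New total = 100 + 22 = 122.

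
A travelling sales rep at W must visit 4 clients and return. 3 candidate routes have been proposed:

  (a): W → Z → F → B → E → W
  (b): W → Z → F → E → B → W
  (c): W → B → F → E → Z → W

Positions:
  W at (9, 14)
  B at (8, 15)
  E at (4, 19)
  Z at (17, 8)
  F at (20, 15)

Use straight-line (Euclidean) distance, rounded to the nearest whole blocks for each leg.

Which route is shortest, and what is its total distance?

(a): 10 + 8 + 12 + 6 + 7 = 43
(b): 10 + 8 + 16 + 6 + 1 = 41
(c): 1 + 12 + 16 + 17 + 10 = 56

41 blocks — (b) is the shortest.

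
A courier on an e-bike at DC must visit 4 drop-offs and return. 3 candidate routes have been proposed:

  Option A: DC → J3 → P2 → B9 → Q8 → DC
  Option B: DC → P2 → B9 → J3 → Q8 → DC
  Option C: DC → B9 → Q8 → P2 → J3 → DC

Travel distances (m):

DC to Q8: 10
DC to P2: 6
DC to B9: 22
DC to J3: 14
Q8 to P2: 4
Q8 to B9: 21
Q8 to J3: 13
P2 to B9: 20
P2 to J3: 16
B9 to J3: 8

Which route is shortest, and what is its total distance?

Option A: 14 + 16 + 20 + 21 + 10 = 81
Option B: 6 + 20 + 8 + 13 + 10 = 57
Option C: 22 + 21 + 4 + 16 + 14 = 77

Shortest is Option B, total 57 m.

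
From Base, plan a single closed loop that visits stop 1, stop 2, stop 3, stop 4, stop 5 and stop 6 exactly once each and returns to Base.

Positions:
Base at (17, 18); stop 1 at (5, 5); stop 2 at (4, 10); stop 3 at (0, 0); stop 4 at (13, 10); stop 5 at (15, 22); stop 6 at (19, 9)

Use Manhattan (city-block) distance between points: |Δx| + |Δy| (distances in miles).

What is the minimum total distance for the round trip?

With 6 stops there are 6!/2 = 360 distinct round trips (a route and its reverse cost the same).
Base → stop 1 → stop 2 → stop 3 → stop 4 → stop 5 → stop 6 → Base: 25+6+14+23+14+17+11 = 110
Base → stop 1 → stop 2 → stop 3 → stop 4 → stop 6 → stop 5 → Base: 25+6+14+23+7+17+6 = 98
Base → stop 1 → stop 2 → stop 3 → stop 5 → stop 4 → stop 6 → Base: 25+6+14+37+14+7+11 = 114
Base → stop 1 → stop 2 → stop 3 → stop 5 → stop 6 → stop 4 → Base: 25+6+14+37+17+7+12 = 118
Base → stop 1 → stop 2 → stop 3 → stop 6 → stop 4 → stop 5 → Base: 25+6+14+28+7+14+6 = 100
Base → stop 1 → stop 2 → stop 3 → stop 6 → stop 5 → stop 4 → Base: 25+6+14+28+17+14+12 = 116
Base → stop 1 → stop 2 → stop 4 → stop 3 → stop 5 → stop 6 → Base: 25+6+9+23+37+17+11 = 128
Base → stop 1 → stop 2 → stop 4 → stop 3 → stop 6 → stop 5 → Base: 25+6+9+23+28+17+6 = 114
… (352 more)
Base → stop 5 → stop 4 → stop 2 → stop 3 → stop 1 → stop 6 → Base: 6+14+9+14+10+18+11 = 82  ← best
The minimum is 82.
One optimal route: Base → stop 5 → stop 4 → stop 2 → stop 3 → stop 1 → stop 6 → Base (or its reverse).

Minimum total distance: 82 miles.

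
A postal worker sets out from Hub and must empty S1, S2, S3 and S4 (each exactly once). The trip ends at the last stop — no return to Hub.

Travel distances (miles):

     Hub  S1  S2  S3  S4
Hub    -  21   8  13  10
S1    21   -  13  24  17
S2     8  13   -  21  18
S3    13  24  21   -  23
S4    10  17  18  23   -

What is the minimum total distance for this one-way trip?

There are 4! = 24 possible orderings.
Hub→S1→S2→S3→S4: 21+13+21+23 = 78
Hub→S1→S2→S4→S3: 21+13+18+23 = 75
Hub→S1→S3→S2→S4: 21+24+21+18 = 84
Hub→S1→S3→S4→S2: 21+24+23+18 = 86
Hub→S1→S4→S2→S3: 21+17+18+21 = 77
Hub→S1→S4→S3→S2: 21+17+23+21 = 82
Hub→S2→S1→S3→S4: 8+13+24+23 = 68
Hub→S2→S1→S4→S3: 8+13+17+23 = 61
Hub→S2→S3→S1→S4: 8+21+24+17 = 70
Hub→S2→S3→S4→S1: 8+21+23+17 = 69
Hub→S2→S4→S1→S3: 8+18+17+24 = 67
Hub→S2→S4→S3→S1: 8+18+23+24 = 73
Hub→S3→S1→S2→S4: 13+24+13+18 = 68
Hub→S3→S1→S4→S2: 13+24+17+18 = 72
… (10 more)
The minimum is 61.
One shortest path: Hub → S2 → S1 → S4 → S3.

Minimum one-way distance = 61 miles.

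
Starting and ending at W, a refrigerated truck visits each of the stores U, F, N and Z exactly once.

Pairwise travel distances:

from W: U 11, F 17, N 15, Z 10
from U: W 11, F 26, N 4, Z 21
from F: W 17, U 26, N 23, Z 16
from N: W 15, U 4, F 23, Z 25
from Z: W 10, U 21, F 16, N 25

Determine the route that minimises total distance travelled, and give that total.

Shortest round trip = 64.

There are 12 distinct closed tours to check (reversals are equivalent).
W → U → F → N → Z → W: 11+26+23+25+10 = 95
W → U → F → Z → N → W: 11+26+16+25+15 = 93
W → U → N → F → Z → W: 11+4+23+16+10 = 64
W → U → N → Z → F → W: 11+4+25+16+17 = 73
W → U → Z → F → N → W: 11+21+16+23+15 = 86
W → U → Z → N → F → W: 11+21+25+23+17 = 97
W → F → U → N → Z → W: 17+26+4+25+10 = 82
W → F → U → Z → N → W: 17+26+21+25+15 = 104
W → F → N → U → Z → W: 17+23+4+21+10 = 75
W → F → Z → U → N → W: 17+16+21+4+15 = 73
W → N → U → F → Z → W: 15+4+26+16+10 = 71
W → N → F → U → Z → W: 15+23+26+21+10 = 95
The minimum is 64.
One optimal route: W → U → N → F → Z → W (or its reverse).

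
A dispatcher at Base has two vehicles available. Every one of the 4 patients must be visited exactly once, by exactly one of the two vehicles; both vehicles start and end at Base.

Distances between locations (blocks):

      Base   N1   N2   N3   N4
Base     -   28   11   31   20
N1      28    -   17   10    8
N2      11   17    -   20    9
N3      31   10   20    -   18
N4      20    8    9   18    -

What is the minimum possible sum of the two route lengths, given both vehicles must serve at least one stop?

91 blocks — the smallest possible combined total.

There are 2^3 − 1 = 7 ways to divide the 4 stops into two non-empty groups. For each, the best each vehicle can do is its own shortest tour through its group:
  {N1} + {N2, N3, N4}: 56 + 69 = 125
  {N2} + {N1, N3, N4}: 22 + 69 = 91
  {N1, N2} + {N3, N4}: 56 + 69 = 125
  {N3} + {N1, N2, N4}: 62 + 56 = 118
  {N1, N3} + {N2, N4}: 69 + 40 = 109
  {N2, N3} + {N1, N4}: 62 + 56 = 118
  … (7 splits in total)
Best: vehicle 1 Base → N2 → Base = 22; vehicle 2 Base → N3 → N1 → N4 → Base = 69; combined 91.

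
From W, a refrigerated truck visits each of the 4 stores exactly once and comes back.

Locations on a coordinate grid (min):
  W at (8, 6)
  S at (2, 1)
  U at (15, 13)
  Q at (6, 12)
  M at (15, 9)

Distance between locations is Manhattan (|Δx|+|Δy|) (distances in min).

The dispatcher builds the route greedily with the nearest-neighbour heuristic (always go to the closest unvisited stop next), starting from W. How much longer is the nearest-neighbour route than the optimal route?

From W: Q=8, M=10, S=11, U=14 → choose Q (8).
From Q: U=10, M=12, S=15 → choose U (10).
From U: M=4, S=25 → choose M (4).
From M: S=21 → choose S (21).
NN route W → Q → U → M → S → W costs 54.
Optimal: W → S → Q → U → M → W costs 50 (by enumerating all 12 distinct tours).
Excess = 54 − 50 = 4.

The nearest-neighbour route is 4 min longer than optimal.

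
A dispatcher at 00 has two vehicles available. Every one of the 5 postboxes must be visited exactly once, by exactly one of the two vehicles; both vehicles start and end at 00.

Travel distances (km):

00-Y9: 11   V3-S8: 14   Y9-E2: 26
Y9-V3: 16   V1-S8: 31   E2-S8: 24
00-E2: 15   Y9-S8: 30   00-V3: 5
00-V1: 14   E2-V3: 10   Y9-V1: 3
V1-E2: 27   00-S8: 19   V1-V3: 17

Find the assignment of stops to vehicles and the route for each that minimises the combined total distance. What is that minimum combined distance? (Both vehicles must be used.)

Minimum combined distance: 86 km.

Try each way of splitting the stops between the two vehicles (each non-empty) and, for each split, find the best tour for each vehicle:
  {Y9} + {V1, E2, V3, S8}: 22 + 84 = 106
  {V1} + {Y9, E2, V3, S8}: 28 + 80 = 108
  {Y9, V1} + {E2, V3, S8}: 28 + 58 = 86
  {E2} + {Y9, V1, V3, S8}: 30 + 64 = 94
  {Y9, E2} + {V1, V3, S8}: 52 + 64 = 116
  {V1, E2} + {Y9, V3, S8}: 56 + 60 = 116
  … (15 splits in total)
Best: vehicle 1 00 → Y9 → V1 → 00 = 28; vehicle 2 00 → E2 → V3 → S8 → 00 = 58; combined 86.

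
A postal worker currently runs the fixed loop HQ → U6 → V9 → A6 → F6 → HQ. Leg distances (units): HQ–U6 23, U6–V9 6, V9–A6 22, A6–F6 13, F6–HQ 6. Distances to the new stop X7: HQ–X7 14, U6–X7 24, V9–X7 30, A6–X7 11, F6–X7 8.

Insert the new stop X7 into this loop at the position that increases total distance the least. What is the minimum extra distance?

Insertion cost between consecutive stops i–j is d(i,X7) + d(X7,j) − d(i,j):
  between HQ and U6: 14 + 24 − 23 = 15
  between U6 and V9: 24 + 30 − 6 = 48
  between V9 and A6: 30 + 11 − 22 = 19
  between A6 and F6: 11 + 8 − 13 = 6
  between F6 and HQ: 8 + 14 − 6 = 16
Cheapest insertion is between A6 and F6, adding 6.
New total = 70 + 6 = 76.

Minimum extra distance: 6, inserting X7 between A6 and F6.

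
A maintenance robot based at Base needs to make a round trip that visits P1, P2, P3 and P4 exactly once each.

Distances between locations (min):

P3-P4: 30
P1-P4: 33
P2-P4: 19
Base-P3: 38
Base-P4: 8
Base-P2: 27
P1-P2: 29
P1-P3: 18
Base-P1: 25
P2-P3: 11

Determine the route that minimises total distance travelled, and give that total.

There are 12 distinct closed tours to check (reversals are equivalent).
Base→P1→P2→P3→P4→Base: 25+29+11+30+8 = 103
Base→P1→P2→P4→P3→Base: 25+29+19+30+38 = 141
Base→P1→P3→P2→P4→Base: 25+18+11+19+8 = 81
Base→P1→P3→P4→P2→Base: 25+18+30+19+27 = 119
Base→P1→P4→P2→P3→Base: 25+33+19+11+38 = 126
Base→P1→P4→P3→P2→Base: 25+33+30+11+27 = 126
Base→P2→P1→P3→P4→Base: 27+29+18+30+8 = 112
Base→P2→P1→P4→P3→Base: 27+29+33+30+38 = 157
Base→P2→P3→P1→P4→Base: 27+11+18+33+8 = 97
Base→P2→P4→P1→P3→Base: 27+19+33+18+38 = 135
Base→P3→P1→P2→P4→Base: 38+18+29+19+8 = 112
Base→P3→P2→P1→P4→Base: 38+11+29+33+8 = 119
The minimum is 81.
One optimal route: Base → P1 → P3 → P2 → P4 → Base (or its reverse).

81 min — the shortest possible round trip.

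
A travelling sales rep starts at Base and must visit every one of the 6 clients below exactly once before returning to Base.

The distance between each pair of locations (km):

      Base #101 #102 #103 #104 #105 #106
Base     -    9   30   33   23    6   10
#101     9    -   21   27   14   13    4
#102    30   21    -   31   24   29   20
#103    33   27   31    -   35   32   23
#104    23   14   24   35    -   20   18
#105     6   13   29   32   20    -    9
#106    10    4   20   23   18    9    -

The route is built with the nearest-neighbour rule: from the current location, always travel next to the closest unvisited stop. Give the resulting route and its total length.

At Base the remaining stops are #105 6, #101 9, #106 10, #104 23, #102 30, #103 33; go to #105.
At #105 the remaining stops are #106 9, #101 13, #104 20, #102 29, #103 32; go to #106.
At #106 the remaining stops are #101 4, #104 18, #102 20, #103 23; go to #101.
At #101 the remaining stops are #104 14, #102 21, #103 27; go to #104.
At #104 the remaining stops are #102 24, #103 35; go to #102.
At #102 the remaining stops are #103 31; go to #103.
Return #103→Base: 33.
Total = 6 + 9 + 4 + 14 + 24 + 31 + 33 = 121.

Total distance 121 km via the nearest-neighbour route Base → #105 → #106 → #101 → #104 → #102 → #103 → Base.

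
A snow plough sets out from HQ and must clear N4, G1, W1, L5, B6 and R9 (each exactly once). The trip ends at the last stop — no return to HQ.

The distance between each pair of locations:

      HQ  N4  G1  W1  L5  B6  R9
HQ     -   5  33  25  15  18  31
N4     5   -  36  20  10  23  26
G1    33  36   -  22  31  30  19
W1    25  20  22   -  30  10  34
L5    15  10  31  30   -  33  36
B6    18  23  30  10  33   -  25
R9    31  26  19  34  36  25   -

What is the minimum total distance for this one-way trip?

Minimum one-way distance = 99.

There are 6! = 720 possible orderings.
HQ - N4 - G1 - W1 - L5 - B6 - R9: 5+36+22+30+33+25 = 151
HQ - N4 - G1 - W1 - L5 - R9 - B6: 5+36+22+30+36+25 = 154
HQ - N4 - G1 - W1 - B6 - L5 - R9: 5+36+22+10+33+36 = 142
HQ - N4 - G1 - W1 - B6 - R9 - L5: 5+36+22+10+25+36 = 134
HQ - N4 - G1 - W1 - R9 - L5 - B6: 5+36+22+34+36+33 = 166
HQ - N4 - G1 - W1 - R9 - B6 - L5: 5+36+22+34+25+33 = 155
HQ - N4 - G1 - L5 - W1 - B6 - R9: 5+36+31+30+10+25 = 137
HQ - N4 - G1 - L5 - W1 - R9 - B6: 5+36+31+30+34+25 = 161
… (712 more)
HQ - N4 - L5 - W1 - B6 - R9 - G1: 5+10+30+10+25+19 = 99  ← best
The minimum is 99.
One shortest path: HQ → N4 → L5 → W1 → B6 → R9 → G1.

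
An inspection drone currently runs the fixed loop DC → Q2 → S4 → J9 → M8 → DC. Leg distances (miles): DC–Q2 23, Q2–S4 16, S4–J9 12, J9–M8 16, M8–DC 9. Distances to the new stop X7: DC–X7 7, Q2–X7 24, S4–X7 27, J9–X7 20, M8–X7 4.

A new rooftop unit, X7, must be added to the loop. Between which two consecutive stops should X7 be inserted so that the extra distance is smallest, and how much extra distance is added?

+2 miles — insert X7 between M8 and DC.

Insertion cost between consecutive stops i–j is d(i,X7) + d(X7,j) − d(i,j):
  between DC and Q2: 7 + 24 − 23 = 8
  between Q2 and S4: 24 + 27 − 16 = 35
  between S4 and J9: 27 + 20 − 12 = 35
  between J9 and M8: 20 + 4 − 16 = 8
  between M8 and DC: 4 + 7 − 9 = 2
Cheapest insertion is between M8 and DC, adding 2.
New total = 76 + 2 = 78.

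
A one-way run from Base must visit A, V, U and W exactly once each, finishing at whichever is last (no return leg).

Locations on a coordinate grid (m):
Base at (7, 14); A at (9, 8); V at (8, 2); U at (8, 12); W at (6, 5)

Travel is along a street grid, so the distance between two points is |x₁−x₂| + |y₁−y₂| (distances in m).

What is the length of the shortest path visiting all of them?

There are 4! = 24 possible orderings.
Base → A → V → U → W: 8+7+10+9 = 34
Base → A → V → W → U: 8+7+5+9 = 29
Base → A → U → V → W: 8+5+10+5 = 28
Base → A → U → W → V: 8+5+9+5 = 27
Base → A → W → V → U: 8+6+5+10 = 29
Base → A → W → U → V: 8+6+9+10 = 33
Base → V → A → U → W: 13+7+5+9 = 34
Base → V → A → W → U: 13+7+6+9 = 35
Base → V → U → A → W: 13+10+5+6 = 34
Base → V → U → W → A: 13+10+9+6 = 38
Base → V → W → A → U: 13+5+6+5 = 29
Base → V → W → U → A: 13+5+9+5 = 32
Base → U → A → V → W: 3+5+7+5 = 20
Base → U → A → W → V: 3+5+6+5 = 19
… (10 more)
The minimum is 19.
One shortest path: Base → U → A → W → V.

Minimum one-way distance = 19 m.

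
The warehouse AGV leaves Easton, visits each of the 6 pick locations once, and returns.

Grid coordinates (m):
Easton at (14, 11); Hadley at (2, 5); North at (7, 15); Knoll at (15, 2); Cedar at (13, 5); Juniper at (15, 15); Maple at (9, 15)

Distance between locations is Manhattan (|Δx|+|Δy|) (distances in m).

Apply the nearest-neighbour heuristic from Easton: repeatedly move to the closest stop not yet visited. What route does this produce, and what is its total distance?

Total distance 54 m via the nearest-neighbour route Easton → Juniper → Maple → North → Hadley → Cedar → Knoll → Easton.

At Easton the remaining stops are Juniper 5, Cedar 7, Maple 9, Knoll 10, North 11, Hadley 18; go to Juniper.
At Juniper the remaining stops are Maple 6, North 8, Cedar 12, Knoll 13, Hadley 23; go to Maple.
At Maple the remaining stops are North 2, Cedar 14, Hadley 17, Knoll 19; go to North.
At North the remaining stops are Hadley 15, Cedar 16, Knoll 21; go to Hadley.
At Hadley the remaining stops are Cedar 11, Knoll 16; go to Cedar.
At Cedar the remaining stops are Knoll 5; go to Knoll.
Return Knoll→Easton: 10.
Total = 5 + 6 + 2 + 15 + 11 + 5 + 10 = 54.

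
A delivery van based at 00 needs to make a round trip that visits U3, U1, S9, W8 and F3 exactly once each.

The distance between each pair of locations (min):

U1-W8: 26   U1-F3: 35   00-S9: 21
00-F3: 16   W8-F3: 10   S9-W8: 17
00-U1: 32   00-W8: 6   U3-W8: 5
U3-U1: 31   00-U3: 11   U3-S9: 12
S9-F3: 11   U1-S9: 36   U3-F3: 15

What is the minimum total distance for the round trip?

101 min — the shortest possible round trip.

There are 60 distinct closed tours to check (reversals are equivalent).
00 - U3 - U1 - S9 - W8 - F3 - 00: 11+31+36+17+10+16 = 121
00 - U3 - U1 - S9 - F3 - W8 - 00: 11+31+36+11+10+6 = 105
00 - U3 - U1 - W8 - S9 - F3 - 00: 11+31+26+17+11+16 = 112
00 - U3 - U1 - W8 - F3 - S9 - 00: 11+31+26+10+11+21 = 110
00 - U3 - U1 - F3 - S9 - W8 - 00: 11+31+35+11+17+6 = 111
00 - U3 - U1 - F3 - W8 - S9 - 00: 11+31+35+10+17+21 = 125
00 - U3 - S9 - U1 - W8 - F3 - 00: 11+12+36+26+10+16 = 111
00 - U3 - S9 - U1 - F3 - W8 - 00: 11+12+36+35+10+6 = 110
00 - U3 - S9 - W8 - U1 - F3 - 00: 11+12+17+26+35+16 = 117
00 - U3 - S9 - W8 - F3 - U1 - 00: 11+12+17+10+35+32 = 117
00 - U3 - S9 - F3 - U1 - W8 - 00: 11+12+11+35+26+6 = 101
00 - U3 - S9 - F3 - W8 - U1 - 00: 11+12+11+10+26+32 = 102
00 - U3 - W8 - U1 - S9 - F3 - 00: 11+5+26+36+11+16 = 105
00 - U3 - W8 - U1 - F3 - S9 - 00: 11+5+26+35+11+21 = 109
… (46 more)
The minimum is 101.
One optimal route: 00 → U3 → S9 → F3 → U1 → W8 → 00 (or its reverse).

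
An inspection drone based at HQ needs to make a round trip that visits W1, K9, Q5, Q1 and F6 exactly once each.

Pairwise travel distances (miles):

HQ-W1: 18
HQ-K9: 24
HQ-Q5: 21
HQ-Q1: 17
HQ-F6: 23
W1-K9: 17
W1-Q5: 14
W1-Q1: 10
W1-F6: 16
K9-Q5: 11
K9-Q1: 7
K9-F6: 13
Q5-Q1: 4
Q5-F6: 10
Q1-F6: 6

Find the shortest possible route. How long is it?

Minimum total distance: 79 miles.

There are 60 distinct closed tours to check (reversals are equivalent).
HQ → W1 → K9 → Q5 → Q1 → F6 → HQ: 18+17+11+4+6+23 = 79
HQ → W1 → K9 → Q5 → F6 → Q1 → HQ: 18+17+11+10+6+17 = 79
HQ → W1 → K9 → Q1 → Q5 → F6 → HQ: 18+17+7+4+10+23 = 79
HQ → W1 → K9 → Q1 → F6 → Q5 → HQ: 18+17+7+6+10+21 = 79
HQ → W1 → K9 → F6 → Q5 → Q1 → HQ: 18+17+13+10+4+17 = 79
HQ → W1 → K9 → F6 → Q1 → Q5 → HQ: 18+17+13+6+4+21 = 79
HQ → W1 → Q5 → K9 → Q1 → F6 → HQ: 18+14+11+7+6+23 = 79
HQ → W1 → Q5 → K9 → F6 → Q1 → HQ: 18+14+11+13+6+17 = 79
HQ → W1 → Q5 → Q1 → K9 → F6 → HQ: 18+14+4+7+13+23 = 79
HQ → W1 → Q5 → Q1 → F6 → K9 → HQ: 18+14+4+6+13+24 = 79
HQ → W1 → Q5 → F6 → K9 → Q1 → HQ: 18+14+10+13+7+17 = 79
HQ → W1 → Q5 → F6 → Q1 → K9 → HQ: 18+14+10+6+7+24 = 79
HQ → W1 → Q1 → K9 → Q5 → F6 → HQ: 18+10+7+11+10+23 = 79
HQ → W1 → Q1 → K9 → F6 → Q5 → HQ: 18+10+7+13+10+21 = 79
… (46 more)
The minimum is 79.
One optimal route: HQ → W1 → K9 → Q5 → Q1 → F6 → HQ (or its reverse).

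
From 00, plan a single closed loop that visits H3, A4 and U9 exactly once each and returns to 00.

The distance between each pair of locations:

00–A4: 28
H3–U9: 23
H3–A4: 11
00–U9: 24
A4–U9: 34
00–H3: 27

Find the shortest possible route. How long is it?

Minimum total distance: 86.

There are 3 distinct closed tours to check (reversals are equivalent).
00-H3-A4-U9-00: 27+11+34+24 = 96
00-H3-U9-A4-00: 27+23+34+28 = 112
00-A4-H3-U9-00: 28+11+23+24 = 86
The minimum is 86.
One optimal route: 00 → A4 → H3 → U9 → 00 (or its reverse).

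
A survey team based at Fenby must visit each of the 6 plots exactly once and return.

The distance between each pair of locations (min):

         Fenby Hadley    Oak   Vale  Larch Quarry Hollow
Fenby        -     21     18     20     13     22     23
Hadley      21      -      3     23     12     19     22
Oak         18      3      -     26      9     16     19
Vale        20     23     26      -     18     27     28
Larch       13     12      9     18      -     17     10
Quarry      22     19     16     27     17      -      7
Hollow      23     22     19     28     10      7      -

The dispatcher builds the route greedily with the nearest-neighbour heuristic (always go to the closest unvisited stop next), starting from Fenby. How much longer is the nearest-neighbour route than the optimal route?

The nearest-neighbour route is 7 min longer than optimal.

From Fenby: Larch=13, Oak=18, Vale=20, Hadley=21, Quarry=22, Hollow=23 → choose Larch (13).
From Larch: Oak=9, Hollow=10, Hadley=12, Quarry=17, Vale=18 → choose Oak (9).
From Oak: Hadley=3, Quarry=16, Hollow=19, Vale=26 → choose Hadley (3).
From Hadley: Quarry=19, Hollow=22, Vale=23 → choose Quarry (19).
From Quarry: Hollow=7, Vale=27 → choose Hollow (7).
From Hollow: Vale=28 → choose Vale (28).
NN route Fenby → Larch → Oak → Hadley → Quarry → Hollow → Vale → Fenby costs 99.
Optimal: Fenby → Vale → Hadley → Oak → Quarry → Hollow → Larch → Fenby costs 92 (by enumerating all 360 distinct tours).
Excess = 99 − 92 = 7.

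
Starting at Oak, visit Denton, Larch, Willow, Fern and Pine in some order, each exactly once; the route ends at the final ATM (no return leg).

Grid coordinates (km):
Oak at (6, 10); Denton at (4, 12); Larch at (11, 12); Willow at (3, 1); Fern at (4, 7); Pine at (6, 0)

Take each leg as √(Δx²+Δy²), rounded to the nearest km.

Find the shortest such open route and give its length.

Minimum one-way distance = 26 km.

There are 5! = 120 possible orderings.
Oak - Denton - Larch - Willow - Fern - Pine: 3+7+14+6+7 = 37
Oak - Denton - Larch - Willow - Pine - Fern: 3+7+14+3+7 = 34
Oak - Denton - Larch - Fern - Willow - Pine: 3+7+9+6+3 = 28
Oak - Denton - Larch - Fern - Pine - Willow: 3+7+9+7+3 = 29
Oak - Denton - Larch - Pine - Willow - Fern: 3+7+13+3+6 = 32
Oak - Denton - Larch - Pine - Fern - Willow: 3+7+13+7+6 = 36
Oak - Denton - Willow - Larch - Fern - Pine: 3+11+14+9+7 = 44
Oak - Denton - Willow - Larch - Pine - Fern: 3+11+14+13+7 = 48
Oak - Denton - Willow - Fern - Larch - Pine: 3+11+6+9+13 = 42
Oak - Denton - Willow - Fern - Pine - Larch: 3+11+6+7+13 = 40
Oak - Denton - Willow - Pine - Larch - Fern: 3+11+3+13+9 = 39
Oak - Denton - Willow - Pine - Fern - Larch: 3+11+3+7+9 = 33
Oak - Denton - Fern - Larch - Willow - Pine: 3+5+9+14+3 = 34
Oak - Denton - Fern - Larch - Pine - Willow: 3+5+9+13+3 = 33
… (106 more)
Oak - Larch - Denton - Fern - Willow - Pine: 5+7+5+6+3 = 26  ← best
The minimum is 26.
One shortest path: Oak → Larch → Denton → Fern → Willow → Pine.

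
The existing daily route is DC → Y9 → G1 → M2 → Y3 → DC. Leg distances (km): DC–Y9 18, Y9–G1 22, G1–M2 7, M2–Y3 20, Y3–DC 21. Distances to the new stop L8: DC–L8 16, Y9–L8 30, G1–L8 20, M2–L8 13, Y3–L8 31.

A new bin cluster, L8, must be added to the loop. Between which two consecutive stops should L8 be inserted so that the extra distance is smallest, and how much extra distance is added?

Adding 24 km by placing L8 on the M2–Y3 leg.

Insertion cost between consecutive stops i–j is d(i,L8) + d(L8,j) − d(i,j):
  between DC and Y9: 16 + 30 − 18 = 28
  between Y9 and G1: 30 + 20 − 22 = 28
  between G1 and M2: 20 + 13 − 7 = 26
  between M2 and Y3: 13 + 31 − 20 = 24
  between Y3 and DC: 31 + 16 − 21 = 26
Cheapest insertion is between M2 and Y3, adding 24.
New total = 88 + 24 = 112.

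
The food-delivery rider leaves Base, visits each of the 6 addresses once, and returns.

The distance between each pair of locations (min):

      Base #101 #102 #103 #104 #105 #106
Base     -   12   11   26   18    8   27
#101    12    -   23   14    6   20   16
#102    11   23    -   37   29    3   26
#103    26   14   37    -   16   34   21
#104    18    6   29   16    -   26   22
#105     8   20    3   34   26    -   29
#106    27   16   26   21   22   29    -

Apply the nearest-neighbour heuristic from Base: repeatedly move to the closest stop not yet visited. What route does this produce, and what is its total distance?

At Base the remaining stops are #105 8, #102 11, #101 12, #104 18, #103 26, #106 27; go to #105.
At #105 the remaining stops are #102 3, #101 20, #104 26, #106 29, #103 34; go to #102.
At #102 the remaining stops are #101 23, #106 26, #104 29, #103 37; go to #101.
At #101 the remaining stops are #104 6, #103 14, #106 16; go to #104.
At #104 the remaining stops are #103 16, #106 22; go to #103.
At #103 the remaining stops are #106 21; go to #106.
Return #106→Base: 27.
Total = 8 + 3 + 23 + 6 + 16 + 21 + 27 = 104.

Total distance 104 min via the nearest-neighbour route Base → #105 → #102 → #101 → #104 → #103 → #106 → Base.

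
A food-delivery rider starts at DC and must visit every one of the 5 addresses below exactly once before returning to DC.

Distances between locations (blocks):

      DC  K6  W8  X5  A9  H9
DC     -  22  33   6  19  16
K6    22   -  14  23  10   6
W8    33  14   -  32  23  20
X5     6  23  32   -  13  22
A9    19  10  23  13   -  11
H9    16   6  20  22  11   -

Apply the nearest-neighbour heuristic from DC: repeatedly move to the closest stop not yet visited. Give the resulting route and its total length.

88 blocks along DC → X5 → A9 → K6 → H9 → W8 → DC.

From DC: distances to unvisited — X5=6, H9=16, A9=19, K6=22, W8=33. Nearest is X5 (6).
From X5: distances to unvisited — A9=13, H9=22, K6=23, W8=32. Nearest is A9 (13).
From A9: distances to unvisited — K6=10, H9=11, W8=23. Nearest is K6 (10).
From K6: distances to unvisited — H9=6, W8=14. Nearest is H9 (6).
From H9: distances to unvisited — W8=20. Nearest is W8 (20).
Return W8→DC: 33.
Total = 6 + 13 + 10 + 6 + 20 + 33 = 88.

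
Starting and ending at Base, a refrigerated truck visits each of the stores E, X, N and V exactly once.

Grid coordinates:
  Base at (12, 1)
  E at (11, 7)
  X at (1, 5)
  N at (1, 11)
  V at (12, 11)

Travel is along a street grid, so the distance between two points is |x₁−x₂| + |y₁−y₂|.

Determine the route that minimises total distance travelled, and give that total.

There are 12 distinct closed tours to check (reversals are equivalent).
Base-E-X-N-V-Base: 7+12+6+11+10 = 46
Base-E-X-V-N-Base: 7+12+17+11+21 = 68
Base-E-N-X-V-Base: 7+14+6+17+10 = 54
Base-E-N-V-X-Base: 7+14+11+17+15 = 64
Base-E-V-X-N-Base: 7+5+17+6+21 = 56
Base-E-V-N-X-Base: 7+5+11+6+15 = 44
Base-X-E-N-V-Base: 15+12+14+11+10 = 62
Base-X-E-V-N-Base: 15+12+5+11+21 = 64
Base-X-N-E-V-Base: 15+6+14+5+10 = 50
Base-X-V-E-N-Base: 15+17+5+14+21 = 72
Base-N-E-X-V-Base: 21+14+12+17+10 = 74
Base-N-X-E-V-Base: 21+6+12+5+10 = 54
The minimum is 44.
One optimal route: Base → E → V → N → X → Base (or its reverse).

44 — the shortest possible round trip.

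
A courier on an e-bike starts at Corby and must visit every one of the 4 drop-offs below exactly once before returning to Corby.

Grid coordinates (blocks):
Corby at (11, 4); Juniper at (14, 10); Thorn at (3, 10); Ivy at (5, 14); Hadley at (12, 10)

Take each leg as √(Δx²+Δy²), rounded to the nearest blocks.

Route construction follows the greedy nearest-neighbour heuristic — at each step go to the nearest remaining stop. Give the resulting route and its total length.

Corby → [Hadley:6 / Juniper:7 / Thorn:10 / Ivy:12] → Hadley (6)
Hadley → [Juniper:2 / Ivy:8 / Thorn:9] → Juniper (2)
Juniper → [Ivy:10 / Thorn:11] → Ivy (10)
Ivy → [Thorn:4] → Thorn (4)
Return Thorn→Corby: 10.
Total = 6 + 2 + 10 + 4 + 10 = 32.

Nearest-neighbour total = 32 blocks; route Corby → Hadley → Juniper → Ivy → Thorn → Corby.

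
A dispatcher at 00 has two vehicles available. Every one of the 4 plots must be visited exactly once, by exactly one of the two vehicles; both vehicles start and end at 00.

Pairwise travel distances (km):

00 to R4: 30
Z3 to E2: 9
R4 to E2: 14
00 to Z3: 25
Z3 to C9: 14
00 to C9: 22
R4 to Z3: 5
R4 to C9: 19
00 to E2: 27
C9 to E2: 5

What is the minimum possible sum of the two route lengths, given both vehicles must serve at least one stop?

There are 2^3 − 1 = 7 ways to divide the 4 stops into two non-empty groups. For each, the best each vehicle can do is its own shortest tour through its group:
  {R4} + {Z3, C9, E2}: 60 + 61 = 121
  {Z3} + {R4, C9, E2}: 50 + 71 = 121
  {R4, Z3} + {C9, E2}: 60 + 54 = 114
  {C9} + {R4, Z3, E2}: 44 + 71 = 115
  {R4, C9} + {Z3, E2}: 71 + 61 = 132
  {Z3, C9} + {R4, E2}: 61 + 71 = 132
  … (7 splits in total)
Best: vehicle 1 00 → R4 → Z3 → 00 = 60; vehicle 2 00 → C9 → E2 → 00 = 54; combined 114.

Minimum combined distance: 114 km.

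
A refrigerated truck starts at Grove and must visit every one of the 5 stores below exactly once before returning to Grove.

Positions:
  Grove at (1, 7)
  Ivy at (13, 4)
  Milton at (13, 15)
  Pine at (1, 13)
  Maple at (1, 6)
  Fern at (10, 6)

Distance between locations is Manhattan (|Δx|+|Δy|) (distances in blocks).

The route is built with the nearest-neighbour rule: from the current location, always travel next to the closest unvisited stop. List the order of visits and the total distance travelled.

At Grove the remaining stops are Maple 1, Pine 6, Fern 10, Ivy 15, Milton 20; go to Maple.
At Maple the remaining stops are Pine 7, Fern 9, Ivy 14, Milton 21; go to Pine.
At Pine the remaining stops are Milton 14, Fern 16, Ivy 21; go to Milton.
At Milton the remaining stops are Ivy 11, Fern 12; go to Ivy.
At Ivy the remaining stops are Fern 5; go to Fern.
Return Fern→Grove: 10.
Total = 1 + 7 + 14 + 11 + 5 + 10 = 48.

48 blocks along Grove → Maple → Pine → Milton → Ivy → Fern → Grove.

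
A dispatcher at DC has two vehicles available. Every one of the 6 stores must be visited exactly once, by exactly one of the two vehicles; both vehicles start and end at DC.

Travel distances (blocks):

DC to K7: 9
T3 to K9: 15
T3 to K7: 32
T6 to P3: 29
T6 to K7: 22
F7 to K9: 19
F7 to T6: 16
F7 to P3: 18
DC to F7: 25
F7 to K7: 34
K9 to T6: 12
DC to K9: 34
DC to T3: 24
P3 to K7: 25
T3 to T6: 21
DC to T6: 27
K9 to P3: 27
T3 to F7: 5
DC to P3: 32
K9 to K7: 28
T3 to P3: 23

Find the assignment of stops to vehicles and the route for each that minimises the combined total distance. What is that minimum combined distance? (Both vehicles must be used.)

127 blocks — the smallest possible combined total.

Try each way of splitting the stops between the two vehicles (each non-empty) and, for each split, find the best tour for each vehicle:
  {T3} + {F7, K9, T6, P3, K7}: 48 + 110 = 158
  {F7} + {T3, K9, T6, P3, K7}: 50 + 111 = 161
  {T3, F7} + {K9, T6, P3, K7}: 54 + 100 = 154
  {K9} + {T3, F7, T6, P3, K7}: 68 + 105 = 173
  {T3, K9} + {F7, T6, P3, K7}: 73 + 95 = 168
  {F7, K9} + {T3, T6, P3, K7}: 78 + 105 = 183
  … (31 splits in total)
  {T3, F7, K9, T6, P3} + {K7}: 109 + 18 = 127  ← best
Best: vehicle 1 DC → T6 → K9 → T3 → F7 → P3 → DC = 109; vehicle 2 DC → K7 → DC = 18; combined 127.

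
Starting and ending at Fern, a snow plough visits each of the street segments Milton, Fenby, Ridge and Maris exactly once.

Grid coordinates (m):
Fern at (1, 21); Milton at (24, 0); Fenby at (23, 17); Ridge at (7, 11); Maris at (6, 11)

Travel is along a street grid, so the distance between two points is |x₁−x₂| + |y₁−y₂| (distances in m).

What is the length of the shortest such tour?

Fern→Milton→Fenby→Ridge→Maris→Fern: 44+18+22+1+15 = 100
Fern→Milton→Fenby→Maris→Ridge→Fern: 44+18+23+1+16 = 102
Fern→Milton→Ridge→Fenby→Maris→Fern: 44+28+22+23+15 = 132
Fern→Milton→Ridge→Maris→Fenby→Fern: 44+28+1+23+26 = 122
Fern→Milton→Maris→Fenby→Ridge→Fern: 44+29+23+22+16 = 134
Fern→Milton→Maris→Ridge→Fenby→Fern: 44+29+1+22+26 = 122
Fern→Fenby→Milton→Ridge→Maris→Fern: 26+18+28+1+15 = 88
Fern→Fenby→Milton→Maris→Ridge→Fern: 26+18+29+1+16 = 90
Fern→Fenby→Ridge→Milton→Maris→Fern: 26+22+28+29+15 = 120
Fern→Fenby→Maris→Milton→Ridge→Fern: 26+23+29+28+16 = 122
Fern→Ridge→Milton→Fenby→Maris→Fern: 16+28+18+23+15 = 100
Fern→Ridge→Fenby→Milton→Maris→Fern: 16+22+18+29+15 = 100
The minimum is 88.
One optimal route: Fern → Fenby → Milton → Ridge → Maris → Fern (or its reverse).

Minimum total distance: 88 m.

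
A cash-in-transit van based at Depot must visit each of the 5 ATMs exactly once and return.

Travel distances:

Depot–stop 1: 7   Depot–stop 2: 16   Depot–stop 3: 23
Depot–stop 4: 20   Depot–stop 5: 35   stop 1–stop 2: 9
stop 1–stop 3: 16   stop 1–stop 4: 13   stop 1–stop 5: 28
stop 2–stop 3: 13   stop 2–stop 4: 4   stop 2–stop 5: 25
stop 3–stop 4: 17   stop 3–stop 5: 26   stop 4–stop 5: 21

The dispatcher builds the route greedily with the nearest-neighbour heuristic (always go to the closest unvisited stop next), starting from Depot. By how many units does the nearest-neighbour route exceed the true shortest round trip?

Depot: stop 1=7, stop 2=16, stop 4=20, stop 3=23, stop 5=35 ⇒ stop 1
stop 1: stop 2=9, stop 4=13, stop 3=16, stop 5=28 ⇒ stop 2
stop 2: stop 4=4, stop 3=13, stop 5=25 ⇒ stop 4
stop 4: stop 3=17, stop 5=21 ⇒ stop 3
stop 3: stop 5=26 ⇒ stop 5
NN route Depot → stop 1 → stop 2 → stop 4 → stop 3 → stop 5 → Depot costs 98.
Optimal: Depot → stop 1 → stop 2 → stop 4 → stop 5 → stop 3 → Depot costs 90 (by enumerating all 60 distinct tours).
Excess = 98 − 90 = 8.

The nearest-neighbour route is 8 longer than optimal.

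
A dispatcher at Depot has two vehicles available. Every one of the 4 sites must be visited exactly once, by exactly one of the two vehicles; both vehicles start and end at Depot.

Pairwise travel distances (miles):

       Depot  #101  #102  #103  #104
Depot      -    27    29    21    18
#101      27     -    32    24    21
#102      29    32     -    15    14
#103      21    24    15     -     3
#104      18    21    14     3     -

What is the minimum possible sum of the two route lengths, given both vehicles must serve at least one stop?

Check every non-empty split of the stops between the two vehicles; for each half take its own optimal tour:
  {#101} + {#102, #103, #104}: 54 + 65 = 119
  {#102} + {#101, #103, #104}: 58 + 72 = 130
  {#101, #102} + {#103, #104}: 88 + 42 = 130
  {#103} + {#101, #102, #104}: 42 + 91 = 133
  {#101, #103} + {#102, #104}: 72 + 61 = 133
  {#102, #103} + {#101, #104}: 65 + 66 = 131
  … (7 splits in total)
Best: vehicle 1 Depot → #101 → Depot = 54; vehicle 2 Depot → #102 → #103 → #104 → Depot = 65; combined 119.

119 miles — the smallest possible combined total.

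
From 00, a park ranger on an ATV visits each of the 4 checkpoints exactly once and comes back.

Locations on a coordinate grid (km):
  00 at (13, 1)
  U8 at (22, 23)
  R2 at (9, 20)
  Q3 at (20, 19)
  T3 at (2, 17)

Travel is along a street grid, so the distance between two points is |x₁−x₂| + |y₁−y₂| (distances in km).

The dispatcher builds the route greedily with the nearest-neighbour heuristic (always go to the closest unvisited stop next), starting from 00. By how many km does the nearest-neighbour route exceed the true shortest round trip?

From 00: R2=23, Q3=25, T3=27, U8=31 → choose R2 (23).
From R2: T3=10, Q3=12, U8=16 → choose T3 (10).
From T3: Q3=20, U8=26 → choose Q3 (20).
From Q3: U8=6 → choose U8 (6).
NN route 00 → R2 → T3 → Q3 → U8 → 00 costs 90.
Optimal: 00 → Q3 → U8 → R2 → T3 → 00 costs 84 (by enumerating all 12 distinct tours).
Excess = 90 − 84 = 6.

6 km longer than the optimal tour.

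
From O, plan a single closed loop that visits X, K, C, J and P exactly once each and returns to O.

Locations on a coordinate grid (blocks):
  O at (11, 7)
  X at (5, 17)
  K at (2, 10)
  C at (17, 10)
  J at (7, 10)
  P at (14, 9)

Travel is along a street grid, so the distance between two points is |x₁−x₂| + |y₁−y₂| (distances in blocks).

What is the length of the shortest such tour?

Shortest round trip = 50 blocks.

O-X-K-C-J-P-O: 16+10+15+10+8+5 = 64
O-X-K-C-P-J-O: 16+10+15+4+8+7 = 60
O-X-K-J-C-P-O: 16+10+5+10+4+5 = 50
O-X-K-J-P-C-O: 16+10+5+8+4+9 = 52
O-X-K-P-C-J-O: 16+10+13+4+10+7 = 60
O-X-K-P-J-C-O: 16+10+13+8+10+9 = 66
O-X-C-K-J-P-O: 16+19+15+5+8+5 = 68
O-X-C-K-P-J-O: 16+19+15+13+8+7 = 78
O-X-C-J-K-P-O: 16+19+10+5+13+5 = 68
O-X-C-J-P-K-O: 16+19+10+8+13+12 = 78
O-X-C-P-K-J-O: 16+19+4+13+5+7 = 64
O-X-C-P-J-K-O: 16+19+4+8+5+12 = 64
O-X-J-K-C-P-O: 16+9+5+15+4+5 = 54
O-X-J-K-P-C-O: 16+9+5+13+4+9 = 56
… (46 more)
The minimum is 50.
One optimal route: O → X → K → J → C → P → O (or its reverse).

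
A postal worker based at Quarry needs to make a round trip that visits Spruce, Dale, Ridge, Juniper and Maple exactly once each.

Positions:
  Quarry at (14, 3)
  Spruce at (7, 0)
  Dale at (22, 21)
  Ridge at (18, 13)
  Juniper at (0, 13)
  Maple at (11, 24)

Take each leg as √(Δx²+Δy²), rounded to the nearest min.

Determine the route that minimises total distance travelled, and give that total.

70 min — the shortest possible round trip.

With 5 stops there are 5!/2 = 60 distinct round trips (a route and its reverse cost the same).
Quarry→Spruce→Dale→Ridge→Juniper→Maple→Quarry: 8+26+9+18+16+21 = 98
Quarry→Spruce→Dale→Ridge→Maple→Juniper→Quarry: 8+26+9+13+16+17 = 89
Quarry→Spruce→Dale→Juniper→Ridge→Maple→Quarry: 8+26+23+18+13+21 = 109
Quarry→Spruce→Dale→Juniper→Maple→Ridge→Quarry: 8+26+23+16+13+11 = 97
Quarry→Spruce→Dale→Maple→Ridge→Juniper→Quarry: 8+26+11+13+18+17 = 93
Quarry→Spruce→Dale→Maple→Juniper→Ridge→Quarry: 8+26+11+16+18+11 = 90
Quarry→Spruce→Ridge→Dale→Juniper→Maple→Quarry: 8+17+9+23+16+21 = 94
Quarry→Spruce→Ridge→Dale→Maple→Juniper→Quarry: 8+17+9+11+16+17 = 78
Quarry→Spruce→Ridge→Juniper→Dale→Maple→Quarry: 8+17+18+23+11+21 = 98
Quarry→Spruce→Ridge→Juniper→Maple→Dale→Quarry: 8+17+18+16+11+20 = 90
Quarry→Spruce→Ridge→Maple→Dale→Juniper→Quarry: 8+17+13+11+23+17 = 89
Quarry→Spruce→Ridge→Maple→Juniper→Dale→Quarry: 8+17+13+16+23+20 = 97
Quarry→Spruce→Juniper→Dale→Ridge→Maple→Quarry: 8+15+23+9+13+21 = 89
Quarry→Spruce→Juniper→Dale→Maple→Ridge→Quarry: 8+15+23+11+13+11 = 81
… (46 more)
Quarry→Spruce→Juniper→Maple→Dale→Ridge→Quarry: 8+15+16+11+9+11 = 70  ← best
The minimum is 70.
One optimal route: Quarry → Spruce → Juniper → Maple → Dale → Ridge → Quarry (or its reverse).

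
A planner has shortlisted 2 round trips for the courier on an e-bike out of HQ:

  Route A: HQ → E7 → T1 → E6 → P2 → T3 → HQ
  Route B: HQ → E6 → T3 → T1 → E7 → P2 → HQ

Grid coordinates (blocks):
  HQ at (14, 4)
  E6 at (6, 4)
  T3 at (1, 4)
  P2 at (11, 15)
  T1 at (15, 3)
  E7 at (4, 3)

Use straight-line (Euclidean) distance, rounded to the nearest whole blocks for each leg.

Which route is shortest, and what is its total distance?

Shortest is Route B, total 63 blocks.

Route A: 10 + 11 + 9 + 12 + 15 + 13 = 70
Route B: 8 + 5 + 14 + 11 + 14 + 11 = 63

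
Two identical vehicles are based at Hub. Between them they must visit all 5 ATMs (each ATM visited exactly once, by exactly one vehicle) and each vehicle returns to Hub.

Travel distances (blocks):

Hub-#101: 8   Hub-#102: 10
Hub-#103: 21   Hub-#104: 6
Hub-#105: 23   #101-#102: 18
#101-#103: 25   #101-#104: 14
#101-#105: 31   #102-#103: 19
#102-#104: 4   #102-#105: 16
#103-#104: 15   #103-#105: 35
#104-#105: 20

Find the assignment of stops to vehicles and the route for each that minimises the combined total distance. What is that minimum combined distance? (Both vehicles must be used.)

Check every non-empty split of the stops between the two vehicles; for each half take its own optimal tour:
  {#101} + {#102, #103, #104, #105}: 16 + 79 = 95
  {#102} + {#101, #103, #104, #105}: 20 + 91 = 111
  {#101, #102} + {#103, #104, #105}: 36 + 79 = 115
  {#103} + {#101, #102, #104, #105}: 42 + 65 = 107
  {#101, #103} + {#102, #104, #105}: 54 + 49 = 103
  {#102, #103} + {#101, #104, #105}: 50 + 65 = 115
  … (15 splits in total)
Best: vehicle 1 Hub → #101 → Hub = 16; vehicle 2 Hub → #103 → #104 → #102 → #105 → Hub = 79; combined 95.

95 blocks — the smallest possible combined total.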